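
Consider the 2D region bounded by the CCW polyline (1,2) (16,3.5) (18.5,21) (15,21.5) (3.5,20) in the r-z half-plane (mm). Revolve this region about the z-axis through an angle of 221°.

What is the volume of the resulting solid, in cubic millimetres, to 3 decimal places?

Volume = 10121.957 mm³

Profile (r,z), 5 vertices: (1,2) (16,3.5) (18.5,21) (15,21.5) (3.5,20)
edge 0: (1,2)→(16,3.5)  cross = 1·3.5 − 16·2 = -28.5000; (r_i+r_j)·cross = 17·-28.5000 = -484.5000
edge 1: (16,3.5)→(18.5,21)  cross = 16·21 − 18.5·3.5 = 271.2500; (r_i+r_j)·cross = 34.5·271.2500 = 9358.1250
edge 2: (18.5,21)→(15,21.5)  cross = 18.5·21.5 − 15·21 = 82.7500; (r_i+r_j)·cross = 33.5·82.7500 = 2772.1250
edge 3: (15,21.5)→(3.5,20)  cross = 15·20 − 3.5·21.5 = 224.7500; (r_i+r_j)·cross = 18.5·224.7500 = 4157.8750
edge 4: (3.5,20)→(1,2)  cross = 3.5·2 − 1·20 = -13.0000; (r_i+r_j)·cross = 4.5·-13.0000 = -58.5000
Σcross = 537.2500 → A = |Σcross|/2 = 268.6250 mm²
Σ(r_i+r_j)·cross = 15745.1250 → first moment M = |Σ|/6 = 2624.1875
R_c = M/A = 2624.1875/268.6250 = 9.7690 mm
θ = 221° = 3.857178 rad
V = θ·R_c·A = 3.857178·9.7690·268.6250 = 10121.957 mm³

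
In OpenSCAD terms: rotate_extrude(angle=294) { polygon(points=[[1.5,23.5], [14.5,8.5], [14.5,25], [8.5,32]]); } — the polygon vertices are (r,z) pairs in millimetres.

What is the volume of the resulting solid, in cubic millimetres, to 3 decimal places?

Profile (r,z), 4 vertices: (1.5,23.5) (14.5,8.5) (14.5,25) (8.5,32)
edge 0: (1.5,23.5)→(14.5,8.5)  cross = 1.5·8.5 − 14.5·23.5 = -328.0000; (r_i+r_j)·cross = 16·-328.0000 = -5248.0000
edge 1: (14.5,8.5)→(14.5,25)  cross = 14.5·25 − 14.5·8.5 = 239.2500; (r_i+r_j)·cross = 29·239.2500 = 6938.2500
edge 2: (14.5,25)→(8.5,32)  cross = 14.5·32 − 8.5·25 = 251.5000; (r_i+r_j)·cross = 23·251.5000 = 5784.5000
edge 3: (8.5,32)→(1.5,23.5)  cross = 8.5·23.5 − 1.5·32 = 151.7500; (r_i+r_j)·cross = 10·151.7500 = 1517.5000
Σcross = 314.5000 → A = |Σcross|/2 = 157.2500 mm²
Σ(r_i+r_j)·cross = 8992.2500 → first moment M = |Σ|/6 = 1498.7083
R_c = M/A = 1498.7083/157.2500 = 9.5307 mm
θ = 294° = 5.131268 rad
V = θ·R_c·A = 5.131268·9.5307·157.2500 = 7690.274 mm³

Volume = 7690.274 mm³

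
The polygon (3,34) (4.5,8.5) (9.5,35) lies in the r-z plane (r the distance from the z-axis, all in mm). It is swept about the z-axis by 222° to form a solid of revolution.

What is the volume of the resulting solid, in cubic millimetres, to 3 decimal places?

Profile (r,z), 3 vertices: (3,34) (4.5,8.5) (9.5,35)
edge 0: (3,34)→(4.5,8.5)  cross = 3·8.5 − 4.5·34 = -127.5000; (r_i+r_j)·cross = 7.5·-127.5000 = -956.2500
edge 1: (4.5,8.5)→(9.5,35)  cross = 4.5·35 − 9.5·8.5 = 76.7500; (r_i+r_j)·cross = 14·76.7500 = 1074.5000
edge 2: (9.5,35)→(3,34)  cross = 9.5·34 − 3·35 = 218.0000; (r_i+r_j)·cross = 12.5·218.0000 = 2725.0000
Σcross = 167.2500 → A = |Σcross|/2 = 83.6250 mm²
Σ(r_i+r_j)·cross = 2843.2500 → first moment M = |Σ|/6 = 473.8750
R_c = M/A = 473.8750/83.6250 = 5.6667 mm
θ = 222° = 3.874631 rad
V = θ·R_c·A = 3.874631·5.6667·83.6250 = 1836.091 mm³

Volume = 1836.091 mm³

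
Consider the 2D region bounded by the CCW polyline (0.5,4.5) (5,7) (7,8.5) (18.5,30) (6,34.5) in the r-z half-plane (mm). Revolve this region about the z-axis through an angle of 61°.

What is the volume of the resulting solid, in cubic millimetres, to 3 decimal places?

Profile (r,z), 5 vertices: (0.5,4.5) (5,7) (7,8.5) (18.5,30) (6,34.5)
edge 0: (0.5,4.5)→(5,7)  cross = 0.5·7 − 5·4.5 = -19.0000; (r_i+r_j)·cross = 5.5·-19.0000 = -104.5000
edge 1: (5,7)→(7,8.5)  cross = 5·8.5 − 7·7 = -6.5000; (r_i+r_j)·cross = 12·-6.5000 = -78.0000
edge 2: (7,8.5)→(18.5,30)  cross = 7·30 − 18.5·8.5 = 52.7500; (r_i+r_j)·cross = 25.5·52.7500 = 1345.1250
edge 3: (18.5,30)→(6,34.5)  cross = 18.5·34.5 − 6·30 = 458.2500; (r_i+r_j)·cross = 24.5·458.2500 = 11227.1250
edge 4: (6,34.5)→(0.5,4.5)  cross = 6·4.5 − 0.5·34.5 = 9.7500; (r_i+r_j)·cross = 6.5·9.7500 = 63.3750
Σcross = 495.2500 → A = |Σcross|/2 = 247.6250 mm²
Σ(r_i+r_j)·cross = 12453.1250 → first moment M = |Σ|/6 = 2075.5208
R_c = M/A = 2075.5208/247.6250 = 8.3817 mm
θ = 61° = 1.064651 rad
V = θ·R_c·A = 1.064651·8.3817·247.6250 = 2209.705 mm³

Volume = 2209.705 mm³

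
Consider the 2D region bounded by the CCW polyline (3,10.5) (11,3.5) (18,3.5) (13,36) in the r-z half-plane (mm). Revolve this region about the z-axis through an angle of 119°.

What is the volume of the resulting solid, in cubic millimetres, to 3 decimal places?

Volume = 5868.399 mm³

Profile (r,z), 4 vertices: (3,10.5) (11,3.5) (18,3.5) (13,36)
edge 0: (3,10.5)→(11,3.5)  cross = 3·3.5 − 11·10.5 = -105.0000; (r_i+r_j)·cross = 14·-105.0000 = -1470.0000
edge 1: (11,3.5)→(18,3.5)  cross = 11·3.5 − 18·3.5 = -24.5000; (r_i+r_j)·cross = 29·-24.5000 = -710.5000
edge 2: (18,3.5)→(13,36)  cross = 18·36 − 13·3.5 = 602.5000; (r_i+r_j)·cross = 31·602.5000 = 18677.5000
edge 3: (13,36)→(3,10.5)  cross = 13·10.5 − 3·36 = 28.5000; (r_i+r_j)·cross = 16·28.5000 = 456.0000
Σcross = 501.5000 → A = |Σcross|/2 = 250.7500 mm²
Σ(r_i+r_j)·cross = 16953.0000 → first moment M = |Σ|/6 = 2825.5000
R_c = M/A = 2825.5000/250.7500 = 11.2682 mm
θ = 119° = 2.076942 rad
V = θ·R_c·A = 2.076942·11.2682·250.7500 = 5868.399 mm³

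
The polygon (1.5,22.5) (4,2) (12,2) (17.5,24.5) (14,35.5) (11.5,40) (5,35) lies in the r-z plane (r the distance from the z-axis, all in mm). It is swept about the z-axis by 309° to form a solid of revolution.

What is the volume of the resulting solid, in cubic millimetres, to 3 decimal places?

Profile (r,z), 7 vertices: (1.5,22.5) (4,2) (12,2) (17.5,24.5) (14,35.5) (11.5,40) (5,35)
edge 0: (1.5,22.5)→(4,2)  cross = 1.5·2 − 4·22.5 = -87.0000; (r_i+r_j)·cross = 5.5·-87.0000 = -478.5000
edge 1: (4,2)→(12,2)  cross = 4·2 − 12·2 = -16.0000; (r_i+r_j)·cross = 16·-16.0000 = -256.0000
edge 2: (12,2)→(17.5,24.5)  cross = 12·24.5 − 17.5·2 = 259.0000; (r_i+r_j)·cross = 29.5·259.0000 = 7640.5000
edge 3: (17.5,24.5)→(14,35.5)  cross = 17.5·35.5 − 14·24.5 = 278.2500; (r_i+r_j)·cross = 31.5·278.2500 = 8764.8750
edge 4: (14,35.5)→(11.5,40)  cross = 14·40 − 11.5·35.5 = 151.7500; (r_i+r_j)·cross = 25.5·151.7500 = 3869.6250
edge 5: (11.5,40)→(5,35)  cross = 11.5·35 − 5·40 = 202.5000; (r_i+r_j)·cross = 16.5·202.5000 = 3341.2500
edge 6: (5,35)→(1.5,22.5)  cross = 5·22.5 − 1.5·35 = 60.0000; (r_i+r_j)·cross = 6.5·60.0000 = 390.0000
Σcross = 848.5000 → A = |Σcross|/2 = 424.2500 mm²
Σ(r_i+r_j)·cross = 23271.7500 → first moment M = |Σ|/6 = 3878.6250
R_c = M/A = 3878.6250/424.2500 = 9.1423 mm
θ = 309° = 5.393067 rad
V = θ·R_c·A = 5.393067·9.1423·424.2500 = 20917.686 mm³

Volume = 20917.686 mm³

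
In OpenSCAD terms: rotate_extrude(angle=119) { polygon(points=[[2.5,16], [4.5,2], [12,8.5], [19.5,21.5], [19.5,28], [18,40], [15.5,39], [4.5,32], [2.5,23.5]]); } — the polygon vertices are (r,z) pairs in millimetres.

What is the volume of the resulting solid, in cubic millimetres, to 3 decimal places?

Profile (r,z), 9 vertices: (2.5,16) (4.5,2) (12,8.5) (19.5,21.5) (19.5,28) (18,40) (15.5,39) (4.5,32) (2.5,23.5)
edge 0: (2.5,16)→(4.5,2)  cross = 2.5·2 − 4.5·16 = -67.0000; (r_i+r_j)·cross = 7·-67.0000 = -469.0000
edge 1: (4.5,2)→(12,8.5)  cross = 4.5·8.5 − 12·2 = 14.2500; (r_i+r_j)·cross = 16.5·14.2500 = 235.1250
edge 2: (12,8.5)→(19.5,21.5)  cross = 12·21.5 − 19.5·8.5 = 92.2500; (r_i+r_j)·cross = 31.5·92.2500 = 2905.8750
edge 3: (19.5,21.5)→(19.5,28)  cross = 19.5·28 − 19.5·21.5 = 126.7500; (r_i+r_j)·cross = 39·126.7500 = 4943.2500
edge 4: (19.5,28)→(18,40)  cross = 19.5·40 − 18·28 = 276.0000; (r_i+r_j)·cross = 37.5·276.0000 = 10350.0000
edge 5: (18,40)→(15.5,39)  cross = 18·39 − 15.5·40 = 82.0000; (r_i+r_j)·cross = 33.5·82.0000 = 2747.0000
edge 6: (15.5,39)→(4.5,32)  cross = 15.5·32 − 4.5·39 = 320.5000; (r_i+r_j)·cross = 20·320.5000 = 6410.0000
edge 7: (4.5,32)→(2.5,23.5)  cross = 4.5·23.5 − 2.5·32 = 25.7500; (r_i+r_j)·cross = 7·25.7500 = 180.2500
edge 8: (2.5,23.5)→(2.5,16)  cross = 2.5·16 − 2.5·23.5 = -18.7500; (r_i+r_j)·cross = 5·-18.7500 = -93.7500
Σcross = 851.7500 → A = |Σcross|/2 = 425.8750 mm²
Σ(r_i+r_j)·cross = 27208.7500 → first moment M = |Σ|/6 = 4534.7917
R_c = M/A = 4534.7917/425.8750 = 10.6482 mm
θ = 119° = 2.076942 rad
V = θ·R_c·A = 2.076942·10.6482·425.8750 = 9418.498 mm³

Volume = 9418.498 mm³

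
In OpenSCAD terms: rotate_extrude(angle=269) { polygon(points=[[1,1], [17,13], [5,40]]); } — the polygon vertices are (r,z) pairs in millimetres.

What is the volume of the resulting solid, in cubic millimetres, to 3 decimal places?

Profile (r,z), 3 vertices: (1,1) (17,13) (5,40)
edge 0: (1,1)→(17,13)  cross = 1·13 − 17·1 = -4.0000; (r_i+r_j)·cross = 18·-4.0000 = -72.0000
edge 1: (17,13)→(5,40)  cross = 17·40 − 5·13 = 615.0000; (r_i+r_j)·cross = 22·615.0000 = 13530.0000
edge 2: (5,40)→(1,1)  cross = 5·1 − 1·40 = -35.0000; (r_i+r_j)·cross = 6·-35.0000 = -210.0000
Σcross = 576.0000 → A = |Σcross|/2 = 288.0000 mm²
Σ(r_i+r_j)·cross = 13248.0000 → first moment M = |Σ|/6 = 2208.0000
R_c = M/A = 2208.0000/288.0000 = 7.6667 mm
θ = 269° = 4.694936 rad
V = θ·R_c·A = 4.694936·7.6667·288.0000 = 10366.418 mm³

Volume = 10366.418 mm³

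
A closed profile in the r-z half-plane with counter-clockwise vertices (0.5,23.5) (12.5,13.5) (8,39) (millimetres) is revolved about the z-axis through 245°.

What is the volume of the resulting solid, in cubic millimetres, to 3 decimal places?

Volume = 3906.178 mm³

Profile (r,z), 3 vertices: (0.5,23.5) (12.5,13.5) (8,39)
edge 0: (0.5,23.5)→(12.5,13.5)  cross = 0.5·13.5 − 12.5·23.5 = -287.0000; (r_i+r_j)·cross = 13·-287.0000 = -3731.0000
edge 1: (12.5,13.5)→(8,39)  cross = 12.5·39 − 8·13.5 = 379.5000; (r_i+r_j)·cross = 20.5·379.5000 = 7779.7500
edge 2: (8,39)→(0.5,23.5)  cross = 8·23.5 − 0.5·39 = 168.5000; (r_i+r_j)·cross = 8.5·168.5000 = 1432.2500
Σcross = 261.0000 → A = |Σcross|/2 = 130.5000 mm²
Σ(r_i+r_j)·cross = 5481.0000 → first moment M = |Σ|/6 = 913.5000
R_c = M/A = 913.5000/130.5000 = 7.0000 mm
θ = 245° = 4.276057 rad
V = θ·R_c·A = 4.276057·7.0000·130.5000 = 3906.178 mm³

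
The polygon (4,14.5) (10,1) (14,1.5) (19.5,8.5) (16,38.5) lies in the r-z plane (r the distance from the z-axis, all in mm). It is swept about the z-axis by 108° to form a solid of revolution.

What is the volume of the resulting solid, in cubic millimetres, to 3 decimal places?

Profile (r,z), 5 vertices: (4,14.5) (10,1) (14,1.5) (19.5,8.5) (16,38.5)
edge 0: (4,14.5)→(10,1)  cross = 4·1 − 10·14.5 = -141.0000; (r_i+r_j)·cross = 14·-141.0000 = -1974.0000
edge 1: (10,1)→(14,1.5)  cross = 10·1.5 − 14·1 = 1.0000; (r_i+r_j)·cross = 24·1.0000 = 24.0000
edge 2: (14,1.5)→(19.5,8.5)  cross = 14·8.5 − 19.5·1.5 = 89.7500; (r_i+r_j)·cross = 33.5·89.7500 = 3006.6250
edge 3: (19.5,8.5)→(16,38.5)  cross = 19.5·38.5 − 16·8.5 = 614.7500; (r_i+r_j)·cross = 35.5·614.7500 = 21823.6250
edge 4: (16,38.5)→(4,14.5)  cross = 16·14.5 − 4·38.5 = 78.0000; (r_i+r_j)·cross = 20·78.0000 = 1560.0000
Σcross = 642.5000 → A = |Σcross|/2 = 321.2500 mm²
Σ(r_i+r_j)·cross = 24440.2500 → first moment M = |Σ|/6 = 4073.3750
R_c = M/A = 4073.3750/321.2500 = 12.6798 mm
θ = 108° = 1.884956 rad
V = θ·R_c·A = 1.884956·12.6798·321.2500 = 7678.131 mm³

Volume = 7678.131 mm³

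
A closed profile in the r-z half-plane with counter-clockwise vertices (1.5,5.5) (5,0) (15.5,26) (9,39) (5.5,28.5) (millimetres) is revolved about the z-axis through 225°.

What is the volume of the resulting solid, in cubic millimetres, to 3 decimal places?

Profile (r,z), 5 vertices: (1.5,5.5) (5,0) (15.5,26) (9,39) (5.5,28.5)
edge 0: (1.5,5.5)→(5,0)  cross = 1.5·0 − 5·5.5 = -27.5000; (r_i+r_j)·cross = 6.5·-27.5000 = -178.7500
edge 1: (5,0)→(15.5,26)  cross = 5·26 − 15.5·0 = 130.0000; (r_i+r_j)·cross = 20.5·130.0000 = 2665.0000
edge 2: (15.5,26)→(9,39)  cross = 15.5·39 − 9·26 = 370.5000; (r_i+r_j)·cross = 24.5·370.5000 = 9077.2500
edge 3: (9,39)→(5.5,28.5)  cross = 9·28.5 − 5.5·39 = 42.0000; (r_i+r_j)·cross = 14.5·42.0000 = 609.0000
edge 4: (5.5,28.5)→(1.5,5.5)  cross = 5.5·5.5 − 1.5·28.5 = -12.5000; (r_i+r_j)·cross = 7·-12.5000 = -87.5000
Σcross = 502.5000 → A = |Σcross|/2 = 251.2500 mm²
Σ(r_i+r_j)·cross = 12085.0000 → first moment M = |Σ|/6 = 2014.1667
R_c = M/A = 2014.1667/251.2500 = 8.0166 mm
θ = 225° = 3.926991 rad
V = θ·R_c·A = 3.926991·8.0166·251.2500 = 7909.614 mm³

Volume = 7909.614 mm³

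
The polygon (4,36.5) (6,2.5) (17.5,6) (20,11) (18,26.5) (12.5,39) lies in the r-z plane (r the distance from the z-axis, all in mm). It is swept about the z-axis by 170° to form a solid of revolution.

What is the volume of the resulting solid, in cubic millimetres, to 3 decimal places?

Profile (r,z), 6 vertices: (4,36.5) (6,2.5) (17.5,6) (20,11) (18,26.5) (12.5,39)
edge 0: (4,36.5)→(6,2.5)  cross = 4·2.5 − 6·36.5 = -209.0000; (r_i+r_j)·cross = 10·-209.0000 = -2090.0000
edge 1: (6,2.5)→(17.5,6)  cross = 6·6 − 17.5·2.5 = -7.7500; (r_i+r_j)·cross = 23.5·-7.7500 = -182.1250
edge 2: (17.5,6)→(20,11)  cross = 17.5·11 − 20·6 = 72.5000; (r_i+r_j)·cross = 37.5·72.5000 = 2718.7500
edge 3: (20,11)→(18,26.5)  cross = 20·26.5 − 18·11 = 332.0000; (r_i+r_j)·cross = 38·332.0000 = 12616.0000
edge 4: (18,26.5)→(12.5,39)  cross = 18·39 − 12.5·26.5 = 370.7500; (r_i+r_j)·cross = 30.5·370.7500 = 11307.8750
edge 5: (12.5,39)→(4,36.5)  cross = 12.5·36.5 − 4·39 = 300.2500; (r_i+r_j)·cross = 16.5·300.2500 = 4954.1250
Σcross = 858.7500 → A = |Σcross|/2 = 429.3750 mm²
Σ(r_i+r_j)·cross = 29324.6250 → first moment M = |Σ|/6 = 4887.4375
R_c = M/A = 4887.4375/429.3750 = 11.3827 mm
θ = 170° = 2.967060 rad
V = θ·R_c·A = 2.967060·11.3827·429.3750 = 14501.319 mm³

Volume = 14501.319 mm³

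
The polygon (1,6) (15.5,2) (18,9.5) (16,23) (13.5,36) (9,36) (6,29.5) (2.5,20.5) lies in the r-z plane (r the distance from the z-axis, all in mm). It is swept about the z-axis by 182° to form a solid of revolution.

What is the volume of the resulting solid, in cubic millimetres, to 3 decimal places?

Volume = 12574.966 mm³

Profile (r,z), 8 vertices: (1,6) (15.5,2) (18,9.5) (16,23) (13.5,36) (9,36) (6,29.5) (2.5,20.5)
edge 0: (1,6)→(15.5,2)  cross = 1·2 − 15.5·6 = -91.0000; (r_i+r_j)·cross = 16.5·-91.0000 = -1501.5000
edge 1: (15.5,2)→(18,9.5)  cross = 15.5·9.5 − 18·2 = 111.2500; (r_i+r_j)·cross = 33.5·111.2500 = 3726.8750
edge 2: (18,9.5)→(16,23)  cross = 18·23 − 16·9.5 = 262.0000; (r_i+r_j)·cross = 34·262.0000 = 8908.0000
edge 3: (16,23)→(13.5,36)  cross = 16·36 − 13.5·23 = 265.5000; (r_i+r_j)·cross = 29.5·265.5000 = 7832.2500
edge 4: (13.5,36)→(9,36)  cross = 13.5·36 − 9·36 = 162.0000; (r_i+r_j)·cross = 22.5·162.0000 = 3645.0000
edge 5: (9,36)→(6,29.5)  cross = 9·29.5 − 6·36 = 49.5000; (r_i+r_j)·cross = 15·49.5000 = 742.5000
edge 6: (6,29.5)→(2.5,20.5)  cross = 6·20.5 − 2.5·29.5 = 49.2500; (r_i+r_j)·cross = 8.5·49.2500 = 418.6250
edge 7: (2.5,20.5)→(1,6)  cross = 2.5·6 − 1·20.5 = -5.5000; (r_i+r_j)·cross = 3.5·-5.5000 = -19.2500
Σcross = 803.0000 → A = |Σcross|/2 = 401.5000 mm²
Σ(r_i+r_j)·cross = 23752.5000 → first moment M = |Σ|/6 = 3958.7500
R_c = M/A = 3958.7500/401.5000 = 9.8599 mm
θ = 182° = 3.176499 rad
V = θ·R_c·A = 3.176499·9.8599·401.5000 = 12574.966 mm³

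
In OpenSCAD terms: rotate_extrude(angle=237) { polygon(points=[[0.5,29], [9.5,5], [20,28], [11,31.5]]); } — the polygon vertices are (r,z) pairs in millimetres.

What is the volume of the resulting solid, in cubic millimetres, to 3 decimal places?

Profile (r,z), 4 vertices: (0.5,29) (9.5,5) (20,28) (11,31.5)
edge 0: (0.5,29)→(9.5,5)  cross = 0.5·5 − 9.5·29 = -273.0000; (r_i+r_j)·cross = 10·-273.0000 = -2730.0000
edge 1: (9.5,5)→(20,28)  cross = 9.5·28 − 20·5 = 166.0000; (r_i+r_j)·cross = 29.5·166.0000 = 4897.0000
edge 2: (20,28)→(11,31.5)  cross = 20·31.5 − 11·28 = 322.0000; (r_i+r_j)·cross = 31·322.0000 = 9982.0000
edge 3: (11,31.5)→(0.5,29)  cross = 11·29 − 0.5·31.5 = 303.2500; (r_i+r_j)·cross = 11.5·303.2500 = 3487.3750
Σcross = 518.2500 → A = |Σcross|/2 = 259.1250 mm²
Σ(r_i+r_j)·cross = 15636.3750 → first moment M = |Σ|/6 = 2606.0625
R_c = M/A = 2606.0625/259.1250 = 10.0572 mm
θ = 237° = 4.136430 rad
V = θ·R_c·A = 4.136430·10.0572·259.1250 = 10779.796 mm³

Volume = 10779.796 mm³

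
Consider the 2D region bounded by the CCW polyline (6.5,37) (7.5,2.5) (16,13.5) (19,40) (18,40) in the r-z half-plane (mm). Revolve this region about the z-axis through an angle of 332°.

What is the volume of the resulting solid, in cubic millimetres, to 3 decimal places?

Profile (r,z), 5 vertices: (6.5,37) (7.5,2.5) (16,13.5) (19,40) (18,40)
edge 0: (6.5,37)→(7.5,2.5)  cross = 6.5·2.5 − 7.5·37 = -261.2500; (r_i+r_j)·cross = 14·-261.2500 = -3657.5000
edge 1: (7.5,2.5)→(16,13.5)  cross = 7.5·13.5 − 16·2.5 = 61.2500; (r_i+r_j)·cross = 23.5·61.2500 = 1439.3750
edge 2: (16,13.5)→(19,40)  cross = 16·40 − 19·13.5 = 383.5000; (r_i+r_j)·cross = 35·383.5000 = 13422.5000
edge 3: (19,40)→(18,40)  cross = 19·40 − 18·40 = 40.0000; (r_i+r_j)·cross = 37·40.0000 = 1480.0000
edge 4: (18,40)→(6.5,37)  cross = 18·37 − 6.5·40 = 406.0000; (r_i+r_j)·cross = 24.5·406.0000 = 9947.0000
Σcross = 629.5000 → A = |Σcross|/2 = 314.7500 mm²
Σ(r_i+r_j)·cross = 22631.3750 → first moment M = |Σ|/6 = 3771.8958
R_c = M/A = 3771.8958/314.7500 = 11.9838 mm
θ = 332° = 5.794493 rad
V = θ·R_c·A = 5.794493·11.9838·314.7500 = 21856.224 mm³

Volume = 21856.224 mm³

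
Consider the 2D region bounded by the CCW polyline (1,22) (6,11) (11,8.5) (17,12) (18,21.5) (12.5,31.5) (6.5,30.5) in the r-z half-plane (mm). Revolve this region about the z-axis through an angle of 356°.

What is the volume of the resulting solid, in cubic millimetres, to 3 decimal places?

Volume = 16713.324 mm³

Profile (r,z), 7 vertices: (1,22) (6,11) (11,8.5) (17,12) (18,21.5) (12.5,31.5) (6.5,30.5)
edge 0: (1,22)→(6,11)  cross = 1·11 − 6·22 = -121.0000; (r_i+r_j)·cross = 7·-121.0000 = -847.0000
edge 1: (6,11)→(11,8.5)  cross = 6·8.5 − 11·11 = -70.0000; (r_i+r_j)·cross = 17·-70.0000 = -1190.0000
edge 2: (11,8.5)→(17,12)  cross = 11·12 − 17·8.5 = -12.5000; (r_i+r_j)·cross = 28·-12.5000 = -350.0000
edge 3: (17,12)→(18,21.5)  cross = 17·21.5 − 18·12 = 149.5000; (r_i+r_j)·cross = 35·149.5000 = 5232.5000
edge 4: (18,21.5)→(12.5,31.5)  cross = 18·31.5 − 12.5·21.5 = 298.2500; (r_i+r_j)·cross = 30.5·298.2500 = 9096.6250
edge 5: (12.5,31.5)→(6.5,30.5)  cross = 12.5·30.5 − 6.5·31.5 = 176.5000; (r_i+r_j)·cross = 19·176.5000 = 3353.5000
edge 6: (6.5,30.5)→(1,22)  cross = 6.5·22 − 1·30.5 = 112.5000; (r_i+r_j)·cross = 7.5·112.5000 = 843.7500
Σcross = 533.2500 → A = |Σcross|/2 = 266.6250 mm²
Σ(r_i+r_j)·cross = 16139.3750 → first moment M = |Σ|/6 = 2689.8958
R_c = M/A = 2689.8958/266.6250 = 10.0887 mm
θ = 356° = 6.213372 rad
V = θ·R_c·A = 6.213372·10.0887·266.6250 = 16713.324 mm³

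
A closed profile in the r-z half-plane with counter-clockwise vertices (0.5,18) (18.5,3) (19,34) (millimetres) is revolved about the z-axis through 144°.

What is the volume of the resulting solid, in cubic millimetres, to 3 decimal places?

Profile (r,z), 3 vertices: (0.5,18) (18.5,3) (19,34)
edge 0: (0.5,18)→(18.5,3)  cross = 0.5·3 − 18.5·18 = -331.5000; (r_i+r_j)·cross = 19·-331.5000 = -6298.5000
edge 1: (18.5,3)→(19,34)  cross = 18.5·34 − 19·3 = 572.0000; (r_i+r_j)·cross = 37.5·572.0000 = 21450.0000
edge 2: (19,34)→(0.5,18)  cross = 19·18 − 0.5·34 = 325.0000; (r_i+r_j)·cross = 19.5·325.0000 = 6337.5000
Σcross = 565.5000 → A = |Σcross|/2 = 282.7500 mm²
Σ(r_i+r_j)·cross = 21489.0000 → first moment M = |Σ|/6 = 3581.5000
R_c = M/A = 3581.5000/282.7500 = 12.6667 mm
θ = 144° = 2.513274 rad
V = θ·R_c·A = 2.513274·12.6667·282.7500 = 9001.291 mm³

Volume = 9001.291 mm³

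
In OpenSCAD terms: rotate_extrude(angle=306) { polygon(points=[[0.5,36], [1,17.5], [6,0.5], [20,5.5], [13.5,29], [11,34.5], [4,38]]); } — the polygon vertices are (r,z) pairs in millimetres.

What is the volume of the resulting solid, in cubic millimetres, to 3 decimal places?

Volume = 22365.214 mm³

Profile (r,z), 7 vertices: (0.5,36) (1,17.5) (6,0.5) (20,5.5) (13.5,29) (11,34.5) (4,38)
edge 0: (0.5,36)→(1,17.5)  cross = 0.5·17.5 − 1·36 = -27.2500; (r_i+r_j)·cross = 1.5·-27.2500 = -40.8750
edge 1: (1,17.5)→(6,0.5)  cross = 1·0.5 − 6·17.5 = -104.5000; (r_i+r_j)·cross = 7·-104.5000 = -731.5000
edge 2: (6,0.5)→(20,5.5)  cross = 6·5.5 − 20·0.5 = 23.0000; (r_i+r_j)·cross = 26·23.0000 = 598.0000
edge 3: (20,5.5)→(13.5,29)  cross = 20·29 − 13.5·5.5 = 505.7500; (r_i+r_j)·cross = 33.5·505.7500 = 16942.6250
edge 4: (13.5,29)→(11,34.5)  cross = 13.5·34.5 − 11·29 = 146.7500; (r_i+r_j)·cross = 24.5·146.7500 = 3595.3750
edge 5: (11,34.5)→(4,38)  cross = 11·38 − 4·34.5 = 280.0000; (r_i+r_j)·cross = 15·280.0000 = 4200.0000
edge 6: (4,38)→(0.5,36)  cross = 4·36 − 0.5·38 = 125.0000; (r_i+r_j)·cross = 4.5·125.0000 = 562.5000
Σcross = 948.7500 → A = |Σcross|/2 = 474.3750 mm²
Σ(r_i+r_j)·cross = 25126.1250 → first moment M = |Σ|/6 = 4187.6875
R_c = M/A = 4187.6875/474.3750 = 8.8278 mm
θ = 306° = 5.340708 rad
V = θ·R_c·A = 5.340708·8.8278·474.3750 = 22365.214 mm³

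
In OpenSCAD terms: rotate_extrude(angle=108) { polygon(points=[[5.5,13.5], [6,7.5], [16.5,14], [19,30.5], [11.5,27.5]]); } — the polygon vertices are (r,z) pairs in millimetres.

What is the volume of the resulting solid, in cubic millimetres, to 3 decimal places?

Profile (r,z), 5 vertices: (5.5,13.5) (6,7.5) (16.5,14) (19,30.5) (11.5,27.5)
edge 0: (5.5,13.5)→(6,7.5)  cross = 5.5·7.5 − 6·13.5 = -39.7500; (r_i+r_j)·cross = 11.5·-39.7500 = -457.1250
edge 1: (6,7.5)→(16.5,14)  cross = 6·14 − 16.5·7.5 = -39.7500; (r_i+r_j)·cross = 22.5·-39.7500 = -894.3750
edge 2: (16.5,14)→(19,30.5)  cross = 16.5·30.5 − 19·14 = 237.2500; (r_i+r_j)·cross = 35.5·237.2500 = 8422.3750
edge 3: (19,30.5)→(11.5,27.5)  cross = 19·27.5 − 11.5·30.5 = 171.7500; (r_i+r_j)·cross = 30.5·171.7500 = 5238.3750
edge 4: (11.5,27.5)→(5.5,13.5)  cross = 11.5·13.5 − 5.5·27.5 = 4.0000; (r_i+r_j)·cross = 17·4.0000 = 68.0000
Σcross = 333.5000 → A = |Σcross|/2 = 166.7500 mm²
Σ(r_i+r_j)·cross = 12377.2500 → first moment M = |Σ|/6 = 2062.8750
R_c = M/A = 2062.8750/166.7500 = 12.3711 mm
θ = 108° = 1.884956 rad
V = θ·R_c·A = 1.884956·12.3711·166.7500 = 3888.428 mm³

Volume = 3888.428 mm³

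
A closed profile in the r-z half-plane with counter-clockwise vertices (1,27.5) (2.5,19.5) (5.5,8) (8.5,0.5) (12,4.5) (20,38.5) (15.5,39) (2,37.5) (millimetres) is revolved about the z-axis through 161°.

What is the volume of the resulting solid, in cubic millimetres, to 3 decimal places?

Profile (r,z), 8 vertices: (1,27.5) (2.5,19.5) (5.5,8) (8.5,0.5) (12,4.5) (20,38.5) (15.5,39) (2,37.5)
edge 0: (1,27.5)→(2.5,19.5)  cross = 1·19.5 − 2.5·27.5 = -49.2500; (r_i+r_j)·cross = 3.5·-49.2500 = -172.3750
edge 1: (2.5,19.5)→(5.5,8)  cross = 2.5·8 − 5.5·19.5 = -87.2500; (r_i+r_j)·cross = 8·-87.2500 = -698.0000
edge 2: (5.5,8)→(8.5,0.5)  cross = 5.5·0.5 − 8.5·8 = -65.2500; (r_i+r_j)·cross = 14·-65.2500 = -913.5000
edge 3: (8.5,0.5)→(12,4.5)  cross = 8.5·4.5 − 12·0.5 = 32.2500; (r_i+r_j)·cross = 20.5·32.2500 = 661.1250
edge 4: (12,4.5)→(20,38.5)  cross = 12·38.5 − 20·4.5 = 372.0000; (r_i+r_j)·cross = 32·372.0000 = 11904.0000
edge 5: (20,38.5)→(15.5,39)  cross = 20·39 − 15.5·38.5 = 183.2500; (r_i+r_j)·cross = 35.5·183.2500 = 6505.3750
edge 6: (15.5,39)→(2,37.5)  cross = 15.5·37.5 − 2·39 = 503.2500; (r_i+r_j)·cross = 17.5·503.2500 = 8806.8750
edge 7: (2,37.5)→(1,27.5)  cross = 2·27.5 − 1·37.5 = 17.5000; (r_i+r_j)·cross = 3·17.5000 = 52.5000
Σcross = 906.5000 → A = |Σcross|/2 = 453.2500 mm²
Σ(r_i+r_j)·cross = 26146.0000 → first moment M = |Σ|/6 = 4357.6667
R_c = M/A = 4357.6667/453.2500 = 9.6143 mm
θ = 161° = 2.809980 rad
V = θ·R_c·A = 2.809980·9.6143·453.2500 = 12244.957 mm³

Volume = 12244.957 mm³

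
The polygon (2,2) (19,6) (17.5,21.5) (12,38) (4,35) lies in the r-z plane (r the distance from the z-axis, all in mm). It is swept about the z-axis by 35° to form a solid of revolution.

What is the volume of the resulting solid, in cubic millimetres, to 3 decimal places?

Profile (r,z), 5 vertices: (2,2) (19,6) (17.5,21.5) (12,38) (4,35)
edge 0: (2,2)→(19,6)  cross = 2·6 − 19·2 = -26.0000; (r_i+r_j)·cross = 21·-26.0000 = -546.0000
edge 1: (19,6)→(17.5,21.5)  cross = 19·21.5 − 17.5·6 = 303.5000; (r_i+r_j)·cross = 36.5·303.5000 = 11077.7500
edge 2: (17.5,21.5)→(12,38)  cross = 17.5·38 − 12·21.5 = 407.0000; (r_i+r_j)·cross = 29.5·407.0000 = 12006.5000
edge 3: (12,38)→(4,35)  cross = 12·35 − 4·38 = 268.0000; (r_i+r_j)·cross = 16·268.0000 = 4288.0000
edge 4: (4,35)→(2,2)  cross = 4·2 − 2·35 = -62.0000; (r_i+r_j)·cross = 6·-62.0000 = -372.0000
Σcross = 890.5000 → A = |Σcross|/2 = 445.2500 mm²
Σ(r_i+r_j)·cross = 26454.2500 → first moment M = |Σ|/6 = 4409.0417
R_c = M/A = 4409.0417/445.2500 = 9.9024 mm
θ = 35° = 0.610865 rad
V = θ·R_c·A = 0.610865·9.9024·445.2500 = 2693.330 mm³

Volume = 2693.330 mm³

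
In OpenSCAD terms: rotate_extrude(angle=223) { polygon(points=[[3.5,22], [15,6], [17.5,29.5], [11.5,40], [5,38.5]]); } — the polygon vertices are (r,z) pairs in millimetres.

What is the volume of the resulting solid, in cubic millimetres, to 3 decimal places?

Volume = 12655.112 mm³

Profile (r,z), 5 vertices: (3.5,22) (15,6) (17.5,29.5) (11.5,40) (5,38.5)
edge 0: (3.5,22)→(15,6)  cross = 3.5·6 − 15·22 = -309.0000; (r_i+r_j)·cross = 18.5·-309.0000 = -5716.5000
edge 1: (15,6)→(17.5,29.5)  cross = 15·29.5 − 17.5·6 = 337.5000; (r_i+r_j)·cross = 32.5·337.5000 = 10968.7500
edge 2: (17.5,29.5)→(11.5,40)  cross = 17.5·40 − 11.5·29.5 = 360.7500; (r_i+r_j)·cross = 29·360.7500 = 10461.7500
edge 3: (11.5,40)→(5,38.5)  cross = 11.5·38.5 − 5·40 = 242.7500; (r_i+r_j)·cross = 16.5·242.7500 = 4005.3750
edge 4: (5,38.5)→(3.5,22)  cross = 5·22 − 3.5·38.5 = -24.7500; (r_i+r_j)·cross = 8.5·-24.7500 = -210.3750
Σcross = 607.2500 → A = |Σcross|/2 = 303.6250 mm²
Σ(r_i+r_j)·cross = 19509.0000 → first moment M = |Σ|/6 = 3251.5000
R_c = M/A = 3251.5000/303.6250 = 10.7089 mm
θ = 223° = 3.892084 rad
V = θ·R_c·A = 3.892084·10.7089·303.6250 = 12655.112 mm³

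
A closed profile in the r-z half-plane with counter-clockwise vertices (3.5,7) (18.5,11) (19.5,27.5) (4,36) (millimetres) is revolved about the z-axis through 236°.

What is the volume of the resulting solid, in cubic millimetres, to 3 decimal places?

Profile (r,z), 4 vertices: (3.5,7) (18.5,11) (19.5,27.5) (4,36)
edge 0: (3.5,7)→(18.5,11)  cross = 3.5·11 − 18.5·7 = -91.0000; (r_i+r_j)·cross = 22·-91.0000 = -2002.0000
edge 1: (18.5,11)→(19.5,27.5)  cross = 18.5·27.5 − 19.5·11 = 294.2500; (r_i+r_j)·cross = 38·294.2500 = 11181.5000
edge 2: (19.5,27.5)→(4,36)  cross = 19.5·36 − 4·27.5 = 592.0000; (r_i+r_j)·cross = 23.5·592.0000 = 13912.0000
edge 3: (4,36)→(3.5,7)  cross = 4·7 − 3.5·36 = -98.0000; (r_i+r_j)·cross = 7.5·-98.0000 = -735.0000
Σcross = 697.2500 → A = |Σcross|/2 = 348.6250 mm²
Σ(r_i+r_j)·cross = 22356.5000 → first moment M = |Σ|/6 = 3726.0833
R_c = M/A = 3726.0833/348.6250 = 10.6879 mm
θ = 236° = 4.118977 rad
V = θ·R_c·A = 4.118977·10.6879·348.6250 = 15347.652 mm³

Volume = 15347.652 mm³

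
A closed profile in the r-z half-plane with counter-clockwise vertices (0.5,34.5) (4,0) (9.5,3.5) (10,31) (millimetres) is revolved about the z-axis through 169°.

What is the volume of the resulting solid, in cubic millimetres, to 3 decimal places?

Profile (r,z), 4 vertices: (0.5,34.5) (4,0) (9.5,3.5) (10,31)
edge 0: (0.5,34.5)→(4,0)  cross = 0.5·0 − 4·34.5 = -138.0000; (r_i+r_j)·cross = 4.5·-138.0000 = -621.0000
edge 1: (4,0)→(9.5,3.5)  cross = 4·3.5 − 9.5·0 = 14.0000; (r_i+r_j)·cross = 13.5·14.0000 = 189.0000
edge 2: (9.5,3.5)→(10,31)  cross = 9.5·31 − 10·3.5 = 259.5000; (r_i+r_j)·cross = 19.5·259.5000 = 5060.2500
edge 3: (10,31)→(0.5,34.5)  cross = 10·34.5 − 0.5·31 = 329.5000; (r_i+r_j)·cross = 10.5·329.5000 = 3459.7500
Σcross = 465.0000 → A = |Σcross|/2 = 232.5000 mm²
Σ(r_i+r_j)·cross = 8088.0000 → first moment M = |Σ|/6 = 1348.0000
R_c = M/A = 1348.0000/232.5000 = 5.7978 mm
θ = 169° = 2.949606 rad
V = θ·R_c·A = 2.949606·5.7978·232.5000 = 3976.069 mm³

Volume = 3976.069 mm³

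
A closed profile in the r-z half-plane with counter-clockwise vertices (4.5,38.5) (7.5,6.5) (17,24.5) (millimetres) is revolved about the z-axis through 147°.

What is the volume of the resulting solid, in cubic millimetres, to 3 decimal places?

Profile (r,z), 3 vertices: (4.5,38.5) (7.5,6.5) (17,24.5)
edge 0: (4.5,38.5)→(7.5,6.5)  cross = 4.5·6.5 − 7.5·38.5 = -259.5000; (r_i+r_j)·cross = 12·-259.5000 = -3114.0000
edge 1: (7.5,6.5)→(17,24.5)  cross = 7.5·24.5 − 17·6.5 = 73.2500; (r_i+r_j)·cross = 24.5·73.2500 = 1794.6250
edge 2: (17,24.5)→(4.5,38.5)  cross = 17·38.5 − 4.5·24.5 = 544.2500; (r_i+r_j)·cross = 21.5·544.2500 = 11701.3750
Σcross = 358.0000 → A = |Σcross|/2 = 179.0000 mm²
Σ(r_i+r_j)·cross = 10382.0000 → first moment M = |Σ|/6 = 1730.3333
R_c = M/A = 1730.3333/179.0000 = 9.6667 mm
θ = 147° = 2.565634 rad
V = θ·R_c·A = 2.565634·9.6667·179.0000 = 4439.402 mm³

Volume = 4439.402 mm³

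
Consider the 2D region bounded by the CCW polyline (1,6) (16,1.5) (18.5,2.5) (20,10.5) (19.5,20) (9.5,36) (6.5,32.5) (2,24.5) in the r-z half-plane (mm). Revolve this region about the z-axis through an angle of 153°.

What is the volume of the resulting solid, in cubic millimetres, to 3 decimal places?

Volume = 12857.642 mm³

Profile (r,z), 8 vertices: (1,6) (16,1.5) (18.5,2.5) (20,10.5) (19.5,20) (9.5,36) (6.5,32.5) (2,24.5)
edge 0: (1,6)→(16,1.5)  cross = 1·1.5 − 16·6 = -94.5000; (r_i+r_j)·cross = 17·-94.5000 = -1606.5000
edge 1: (16,1.5)→(18.5,2.5)  cross = 16·2.5 − 18.5·1.5 = 12.2500; (r_i+r_j)·cross = 34.5·12.2500 = 422.6250
edge 2: (18.5,2.5)→(20,10.5)  cross = 18.5·10.5 − 20·2.5 = 144.2500; (r_i+r_j)·cross = 38.5·144.2500 = 5553.6250
edge 3: (20,10.5)→(19.5,20)  cross = 20·20 − 19.5·10.5 = 195.2500; (r_i+r_j)·cross = 39.5·195.2500 = 7712.3750
edge 4: (19.5,20)→(9.5,36)  cross = 19.5·36 − 9.5·20 = 512.0000; (r_i+r_j)·cross = 29·512.0000 = 14848.0000
edge 5: (9.5,36)→(6.5,32.5)  cross = 9.5·32.5 − 6.5·36 = 74.7500; (r_i+r_j)·cross = 16·74.7500 = 1196.0000
edge 6: (6.5,32.5)→(2,24.5)  cross = 6.5·24.5 − 2·32.5 = 94.2500; (r_i+r_j)·cross = 8.5·94.2500 = 801.1250
edge 7: (2,24.5)→(1,6)  cross = 2·6 − 1·24.5 = -12.5000; (r_i+r_j)·cross = 3·-12.5000 = -37.5000
Σcross = 925.7500 → A = |Σcross|/2 = 462.8750 mm²
Σ(r_i+r_j)·cross = 28889.7500 → first moment M = |Σ|/6 = 4814.9583
R_c = M/A = 4814.9583/462.8750 = 10.4023 mm
θ = 153° = 2.670354 rad
V = θ·R_c·A = 2.670354·10.4023·462.8750 = 12857.642 mm³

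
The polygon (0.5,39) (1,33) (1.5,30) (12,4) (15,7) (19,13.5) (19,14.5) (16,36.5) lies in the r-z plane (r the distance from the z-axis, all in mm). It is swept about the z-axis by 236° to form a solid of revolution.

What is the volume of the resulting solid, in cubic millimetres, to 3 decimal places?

Profile (r,z), 8 vertices: (0.5,39) (1,33) (1.5,30) (12,4) (15,7) (19,13.5) (19,14.5) (16,36.5)
edge 0: (0.5,39)→(1,33)  cross = 0.5·33 − 1·39 = -22.5000; (r_i+r_j)·cross = 1.5·-22.5000 = -33.7500
edge 1: (1,33)→(1.5,30)  cross = 1·30 − 1.5·33 = -19.5000; (r_i+r_j)·cross = 2.5·-19.5000 = -48.7500
edge 2: (1.5,30)→(12,4)  cross = 1.5·4 − 12·30 = -354.0000; (r_i+r_j)·cross = 13.5·-354.0000 = -4779.0000
edge 3: (12,4)→(15,7)  cross = 12·7 − 15·4 = 24.0000; (r_i+r_j)·cross = 27·24.0000 = 648.0000
edge 4: (15,7)→(19,13.5)  cross = 15·13.5 − 19·7 = 69.5000; (r_i+r_j)·cross = 34·69.5000 = 2363.0000
edge 5: (19,13.5)→(19,14.5)  cross = 19·14.5 − 19·13.5 = 19.0000; (r_i+r_j)·cross = 38·19.0000 = 722.0000
edge 6: (19,14.5)→(16,36.5)  cross = 19·36.5 − 16·14.5 = 461.5000; (r_i+r_j)·cross = 35·461.5000 = 16152.5000
edge 7: (16,36.5)→(0.5,39)  cross = 16·39 − 0.5·36.5 = 605.7500; (r_i+r_j)·cross = 16.5·605.7500 = 9994.8750
Σcross = 783.7500 → A = |Σcross|/2 = 391.8750 mm²
Σ(r_i+r_j)·cross = 25018.8750 → first moment M = |Σ|/6 = 4169.8125
R_c = M/A = 4169.8125/391.8750 = 10.6407 mm
θ = 236° = 4.118977 rad
V = θ·R_c·A = 4.118977·10.6407·391.8750 = 17175.362 mm³

Volume = 17175.362 mm³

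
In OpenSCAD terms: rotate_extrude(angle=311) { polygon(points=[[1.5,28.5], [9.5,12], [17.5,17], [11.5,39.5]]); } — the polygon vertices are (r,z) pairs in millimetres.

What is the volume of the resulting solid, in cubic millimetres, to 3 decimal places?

Profile (r,z), 4 vertices: (1.5,28.5) (9.5,12) (17.5,17) (11.5,39.5)
edge 0: (1.5,28.5)→(9.5,12)  cross = 1.5·12 − 9.5·28.5 = -252.7500; (r_i+r_j)·cross = 11·-252.7500 = -2780.2500
edge 1: (9.5,12)→(17.5,17)  cross = 9.5·17 − 17.5·12 = -48.5000; (r_i+r_j)·cross = 27·-48.5000 = -1309.5000
edge 2: (17.5,17)→(11.5,39.5)  cross = 17.5·39.5 − 11.5·17 = 495.7500; (r_i+r_j)·cross = 29·495.7500 = 14376.7500
edge 3: (11.5,39.5)→(1.5,28.5)  cross = 11.5·28.5 − 1.5·39.5 = 268.5000; (r_i+r_j)·cross = 13·268.5000 = 3490.5000
Σcross = 463.0000 → A = |Σcross|/2 = 231.5000 mm²
Σ(r_i+r_j)·cross = 13777.5000 → first moment M = |Σ|/6 = 2296.2500
R_c = M/A = 2296.2500/231.5000 = 9.9190 mm
θ = 311° = 5.427974 rad
V = θ·R_c·A = 5.427974·9.9190·231.5000 = 12463.985 mm³

Volume = 12463.985 mm³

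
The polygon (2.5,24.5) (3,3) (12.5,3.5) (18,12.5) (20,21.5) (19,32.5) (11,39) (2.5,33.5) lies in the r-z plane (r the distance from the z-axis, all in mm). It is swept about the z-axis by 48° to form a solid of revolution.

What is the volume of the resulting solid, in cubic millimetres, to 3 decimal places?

Profile (r,z), 8 vertices: (2.5,24.5) (3,3) (12.5,3.5) (18,12.5) (20,21.5) (19,32.5) (11,39) (2.5,33.5)
edge 0: (2.5,24.5)→(3,3)  cross = 2.5·3 − 3·24.5 = -66.0000; (r_i+r_j)·cross = 5.5·-66.0000 = -363.0000
edge 1: (3,3)→(12.5,3.5)  cross = 3·3.5 − 12.5·3 = -27.0000; (r_i+r_j)·cross = 15.5·-27.0000 = -418.5000
edge 2: (12.5,3.5)→(18,12.5)  cross = 12.5·12.5 − 18·3.5 = 93.2500; (r_i+r_j)·cross = 30.5·93.2500 = 2844.1250
edge 3: (18,12.5)→(20,21.5)  cross = 18·21.5 − 20·12.5 = 137.0000; (r_i+r_j)·cross = 38·137.0000 = 5206.0000
edge 4: (20,21.5)→(19,32.5)  cross = 20·32.5 − 19·21.5 = 241.5000; (r_i+r_j)·cross = 39·241.5000 = 9418.5000
edge 5: (19,32.5)→(11,39)  cross = 19·39 − 11·32.5 = 383.5000; (r_i+r_j)·cross = 30·383.5000 = 11505.0000
edge 6: (11,39)→(2.5,33.5)  cross = 11·33.5 − 2.5·39 = 271.0000; (r_i+r_j)·cross = 13.5·271.0000 = 3658.5000
edge 7: (2.5,33.5)→(2.5,24.5)  cross = 2.5·24.5 − 2.5·33.5 = -22.5000; (r_i+r_j)·cross = 5·-22.5000 = -112.5000
Σcross = 1010.7500 → A = |Σcross|/2 = 505.3750 mm²
Σ(r_i+r_j)·cross = 31738.1250 → first moment M = |Σ|/6 = 5289.6875
R_c = M/A = 5289.6875/505.3750 = 10.4669 mm
θ = 48° = 0.837758 rad
V = θ·R_c·A = 0.837758·10.4669·505.3750 = 4431.478 mm³

Volume = 4431.478 mm³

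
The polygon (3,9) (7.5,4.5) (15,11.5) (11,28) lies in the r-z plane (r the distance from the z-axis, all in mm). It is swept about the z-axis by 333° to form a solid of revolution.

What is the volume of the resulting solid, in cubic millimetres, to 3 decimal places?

Profile (r,z), 4 vertices: (3,9) (7.5,4.5) (15,11.5) (11,28)
edge 0: (3,9)→(7.5,4.5)  cross = 3·4.5 − 7.5·9 = -54.0000; (r_i+r_j)·cross = 10.5·-54.0000 = -567.0000
edge 1: (7.5,4.5)→(15,11.5)  cross = 7.5·11.5 − 15·4.5 = 18.7500; (r_i+r_j)·cross = 22.5·18.7500 = 421.8750
edge 2: (15,11.5)→(11,28)  cross = 15·28 − 11·11.5 = 293.5000; (r_i+r_j)·cross = 26·293.5000 = 7631.0000
edge 3: (11,28)→(3,9)  cross = 11·9 − 3·28 = 15.0000; (r_i+r_j)·cross = 14·15.0000 = 210.0000
Σcross = 273.2500 → A = |Σcross|/2 = 136.6250 mm²
Σ(r_i+r_j)·cross = 7695.8750 → first moment M = |Σ|/6 = 1282.6458
R_c = M/A = 1282.6458/136.6250 = 9.3881 mm
θ = 333° = 5.811946 rad
V = θ·R_c·A = 5.811946·9.3881·136.6250 = 7454.669 mm³

Volume = 7454.669 mm³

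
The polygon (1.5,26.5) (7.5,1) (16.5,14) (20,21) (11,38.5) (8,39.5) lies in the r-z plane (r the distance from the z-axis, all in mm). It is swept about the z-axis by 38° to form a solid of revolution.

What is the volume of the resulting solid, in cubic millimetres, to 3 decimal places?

Profile (r,z), 6 vertices: (1.5,26.5) (7.5,1) (16.5,14) (20,21) (11,38.5) (8,39.5)
edge 0: (1.5,26.5)→(7.5,1)  cross = 1.5·1 − 7.5·26.5 = -197.2500; (r_i+r_j)·cross = 9·-197.2500 = -1775.2500
edge 1: (7.5,1)→(16.5,14)  cross = 7.5·14 − 16.5·1 = 88.5000; (r_i+r_j)·cross = 24·88.5000 = 2124.0000
edge 2: (16.5,14)→(20,21)  cross = 16.5·21 − 20·14 = 66.5000; (r_i+r_j)·cross = 36.5·66.5000 = 2427.2500
edge 3: (20,21)→(11,38.5)  cross = 20·38.5 − 11·21 = 539.0000; (r_i+r_j)·cross = 31·539.0000 = 16709.0000
edge 4: (11,38.5)→(8,39.5)  cross = 11·39.5 − 8·38.5 = 126.5000; (r_i+r_j)·cross = 19·126.5000 = 2403.5000
edge 5: (8,39.5)→(1.5,26.5)  cross = 8·26.5 − 1.5·39.5 = 152.7500; (r_i+r_j)·cross = 9.5·152.7500 = 1451.1250
Σcross = 776.0000 → A = |Σcross|/2 = 388.0000 mm²
Σ(r_i+r_j)·cross = 23339.6250 → first moment M = |Σ|/6 = 3889.9375
R_c = M/A = 3889.9375/388.0000 = 10.0256 mm
θ = 38° = 0.663225 rad
V = θ·R_c·A = 0.663225·10.0256·388.0000 = 2579.904 mm³

Volume = 2579.904 mm³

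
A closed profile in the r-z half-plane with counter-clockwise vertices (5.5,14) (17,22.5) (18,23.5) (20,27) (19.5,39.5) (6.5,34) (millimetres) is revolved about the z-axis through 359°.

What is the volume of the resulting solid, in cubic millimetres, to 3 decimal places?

Profile (r,z), 6 vertices: (5.5,14) (17,22.5) (18,23.5) (20,27) (19.5,39.5) (6.5,34)
edge 0: (5.5,14)→(17,22.5)  cross = 5.5·22.5 − 17·14 = -114.2500; (r_i+r_j)·cross = 22.5·-114.2500 = -2570.6250
edge 1: (17,22.5)→(18,23.5)  cross = 17·23.5 − 18·22.5 = -5.5000; (r_i+r_j)·cross = 35·-5.5000 = -192.5000
edge 2: (18,23.5)→(20,27)  cross = 18·27 − 20·23.5 = 16.0000; (r_i+r_j)·cross = 38·16.0000 = 608.0000
edge 3: (20,27)→(19.5,39.5)  cross = 20·39.5 − 19.5·27 = 263.5000; (r_i+r_j)·cross = 39.5·263.5000 = 10408.2500
edge 4: (19.5,39.5)→(6.5,34)  cross = 19.5·34 − 6.5·39.5 = 406.2500; (r_i+r_j)·cross = 26·406.2500 = 10562.5000
edge 5: (6.5,34)→(5.5,14)  cross = 6.5·14 − 5.5·34 = -96.0000; (r_i+r_j)·cross = 12·-96.0000 = -1152.0000
Σcross = 470.0000 → A = |Σcross|/2 = 235.0000 mm²
Σ(r_i+r_j)·cross = 17663.6250 → first moment M = |Σ|/6 = 2943.9375
R_c = M/A = 2943.9375/235.0000 = 12.5274 mm
θ = 359° = 6.265732 rad
V = θ·R_c·A = 6.265732·12.5274·235.0000 = 18445.923 mm³

Volume = 18445.923 mm³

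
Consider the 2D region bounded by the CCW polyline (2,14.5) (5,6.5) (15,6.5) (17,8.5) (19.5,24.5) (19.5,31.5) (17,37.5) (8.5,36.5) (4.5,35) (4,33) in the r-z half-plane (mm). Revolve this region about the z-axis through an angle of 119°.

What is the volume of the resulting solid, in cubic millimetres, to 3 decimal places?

Volume = 10349.877 mm³

Profile (r,z), 10 vertices: (2,14.5) (5,6.5) (15,6.5) (17,8.5) (19.5,24.5) (19.5,31.5) (17,37.5) (8.5,36.5) (4.5,35) (4,33)
edge 0: (2,14.5)→(5,6.5)  cross = 2·6.5 − 5·14.5 = -59.5000; (r_i+r_j)·cross = 7·-59.5000 = -416.5000
edge 1: (5,6.5)→(15,6.5)  cross = 5·6.5 − 15·6.5 = -65.0000; (r_i+r_j)·cross = 20·-65.0000 = -1300.0000
edge 2: (15,6.5)→(17,8.5)  cross = 15·8.5 − 17·6.5 = 17.0000; (r_i+r_j)·cross = 32·17.0000 = 544.0000
edge 3: (17,8.5)→(19.5,24.5)  cross = 17·24.5 − 19.5·8.5 = 250.7500; (r_i+r_j)·cross = 36.5·250.7500 = 9152.3750
edge 4: (19.5,24.5)→(19.5,31.5)  cross = 19.5·31.5 − 19.5·24.5 = 136.5000; (r_i+r_j)·cross = 39·136.5000 = 5323.5000
edge 5: (19.5,31.5)→(17,37.5)  cross = 19.5·37.5 − 17·31.5 = 195.7500; (r_i+r_j)·cross = 36.5·195.7500 = 7144.8750
edge 6: (17,37.5)→(8.5,36.5)  cross = 17·36.5 − 8.5·37.5 = 301.7500; (r_i+r_j)·cross = 25.5·301.7500 = 7694.6250
edge 7: (8.5,36.5)→(4.5,35)  cross = 8.5·35 − 4.5·36.5 = 133.2500; (r_i+r_j)·cross = 13·133.2500 = 1732.2500
edge 8: (4.5,35)→(4,33)  cross = 4.5·33 − 4·35 = 8.5000; (r_i+r_j)·cross = 8.5·8.5000 = 72.2500
edge 9: (4,33)→(2,14.5)  cross = 4·14.5 − 2·33 = -8.0000; (r_i+r_j)·cross = 6·-8.0000 = -48.0000
Σcross = 911.0000 → A = |Σcross|/2 = 455.5000 mm²
Σ(r_i+r_j)·cross = 29899.3750 → first moment M = |Σ|/6 = 4983.2292
R_c = M/A = 4983.2292/455.5000 = 10.9401 mm
θ = 119° = 2.076942 rad
V = θ·R_c·A = 2.076942·10.9401·455.5000 = 10349.877 mm³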